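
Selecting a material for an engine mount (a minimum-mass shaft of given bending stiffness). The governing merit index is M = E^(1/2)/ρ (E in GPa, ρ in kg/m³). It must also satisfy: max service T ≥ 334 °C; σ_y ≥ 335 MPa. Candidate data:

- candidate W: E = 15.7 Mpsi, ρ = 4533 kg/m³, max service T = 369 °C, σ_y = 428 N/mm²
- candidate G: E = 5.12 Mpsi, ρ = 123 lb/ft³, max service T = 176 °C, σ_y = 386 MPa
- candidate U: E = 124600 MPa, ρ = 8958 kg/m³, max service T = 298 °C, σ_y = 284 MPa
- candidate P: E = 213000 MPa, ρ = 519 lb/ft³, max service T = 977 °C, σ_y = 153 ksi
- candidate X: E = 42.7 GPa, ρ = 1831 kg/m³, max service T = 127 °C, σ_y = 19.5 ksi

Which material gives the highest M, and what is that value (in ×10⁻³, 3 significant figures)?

candidate W, M = 2.30×10⁻³

Screen on constraints: max service T ≥ 334 °C; σ_y ≥ 335 MPa. Survivors: candidate W, candidate P.
Convert each candidate to consistent units, then evaluate M:
  candidate W: E = 108.2 GPa, ρ = 4533 kg/m³
  candidate P: E = 213.0 GPa, ρ = 8314 kg/m³
  candidate W: M = 2.30×10⁻³
  candidate P: M = 1.76×10⁻³
The maximum is for candidate W.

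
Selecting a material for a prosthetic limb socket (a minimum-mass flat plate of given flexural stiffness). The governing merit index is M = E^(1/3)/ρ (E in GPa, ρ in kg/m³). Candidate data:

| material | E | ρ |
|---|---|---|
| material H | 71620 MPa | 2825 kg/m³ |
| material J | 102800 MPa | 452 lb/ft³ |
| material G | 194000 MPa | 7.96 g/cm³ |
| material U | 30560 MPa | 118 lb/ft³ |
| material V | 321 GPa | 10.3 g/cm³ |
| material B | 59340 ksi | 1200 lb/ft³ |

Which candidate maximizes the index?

In SI units:
  material H: E = 71.62 GPa, ρ = 2825 kg/m³
  material J: E = 102.8 GPa, ρ = 7240 kg/m³
  material G: E = 194.0 GPa, ρ = 7960 kg/m³
  material U: E = 30.56 GPa, ρ = 1890 kg/m³
  material V: E = 321.0 GPa, ρ = 10300 kg/m³
  material B: E = 409.1 GPa, ρ = 19220 kg/m³
  material U: M = 1.65×10⁻³
  material H: M = 1.47×10⁻³
  material G: M = 0.727×10⁻³
  material V: M = 0.665×10⁻³
  material J: M = 0.647×10⁻³
  material B: M = 0.386×10⁻³
The maximum is for material U.

material U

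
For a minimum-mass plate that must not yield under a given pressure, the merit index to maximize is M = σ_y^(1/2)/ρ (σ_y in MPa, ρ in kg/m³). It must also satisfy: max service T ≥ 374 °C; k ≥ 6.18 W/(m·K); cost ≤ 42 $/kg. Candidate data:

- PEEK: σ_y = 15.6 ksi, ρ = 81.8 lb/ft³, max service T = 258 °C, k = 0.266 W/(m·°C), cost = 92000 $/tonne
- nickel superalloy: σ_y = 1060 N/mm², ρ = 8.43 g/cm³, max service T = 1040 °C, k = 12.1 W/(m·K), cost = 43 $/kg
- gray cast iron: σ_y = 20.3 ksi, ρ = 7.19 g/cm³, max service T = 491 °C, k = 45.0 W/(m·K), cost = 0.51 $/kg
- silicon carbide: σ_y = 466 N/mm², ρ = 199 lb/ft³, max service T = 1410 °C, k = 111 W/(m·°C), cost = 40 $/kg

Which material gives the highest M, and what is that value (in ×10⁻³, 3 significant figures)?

silicon carbide, M = 6.77×10⁻³

Screen on constraints: max service T ≥ 374 °C; k ≥ 6.18 W/(m·K); cost ≤ 42 $/kg. Survivors: gray cast iron, silicon carbide.
Convert each candidate to consistent units, then evaluate M:
  gray cast iron: σ_y = 140.0 MPa, ρ = 7190 kg/m³
  silicon carbide: σ_y = 466.0 MPa, ρ = 3188 kg/m³
  silicon carbide: M = 6.77×10⁻³
  gray cast iron: M = 1.65×10⁻³
Highest index: silicon carbide.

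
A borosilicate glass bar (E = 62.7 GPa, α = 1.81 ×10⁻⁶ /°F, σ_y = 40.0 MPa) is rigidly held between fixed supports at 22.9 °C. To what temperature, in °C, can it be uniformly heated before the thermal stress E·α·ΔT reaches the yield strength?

α = 1.81×10⁻⁶/°F × 9/5 = 3.26×10⁻⁶/K.
E·α·ΔT = 40.00 MPa ⇒ ΔT = 40.00 / (62.70×10³ × 3.26×10⁻⁶) = 195.8 K.
T = 22.9 + 195.8 = 218.7 °C.

219 °C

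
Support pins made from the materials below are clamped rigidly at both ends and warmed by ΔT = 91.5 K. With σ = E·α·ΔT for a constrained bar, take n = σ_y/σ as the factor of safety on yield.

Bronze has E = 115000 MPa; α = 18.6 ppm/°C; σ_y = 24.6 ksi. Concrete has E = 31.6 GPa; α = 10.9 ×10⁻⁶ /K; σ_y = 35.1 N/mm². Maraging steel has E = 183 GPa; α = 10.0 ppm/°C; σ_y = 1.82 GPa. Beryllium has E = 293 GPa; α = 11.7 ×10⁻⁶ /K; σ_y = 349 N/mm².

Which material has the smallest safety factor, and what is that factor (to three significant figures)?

With everything in SI (GPa, ×10⁻⁶/K, MPa):
  bronze: E = 115.0, α = 18.6, σ_y = 169.6 → σ = 196 MPa, n = 0.867
  concrete: E = 31.60, α = 10.9, σ_y = 35.10 → σ = 31.5 MPa, n = 1.11
  maraging steel: E = 183.0, α = 10.0, σ_y = 1820 → σ = 167 MPa, n = 10.9
  beryllium: E = 293.0, α = 11.7, σ_y = 349.0 → σ = 314 MPa, n = 1.11
Smallest n: bronze with n = 0.867.

bronze, n = 0.867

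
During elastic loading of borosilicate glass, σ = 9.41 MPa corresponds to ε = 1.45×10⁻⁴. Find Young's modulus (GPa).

64.9 GPa

E = σ/ε = 9.41 MPa / 1.45×10⁻⁴ = 64900 MPa = 64.9 GPa.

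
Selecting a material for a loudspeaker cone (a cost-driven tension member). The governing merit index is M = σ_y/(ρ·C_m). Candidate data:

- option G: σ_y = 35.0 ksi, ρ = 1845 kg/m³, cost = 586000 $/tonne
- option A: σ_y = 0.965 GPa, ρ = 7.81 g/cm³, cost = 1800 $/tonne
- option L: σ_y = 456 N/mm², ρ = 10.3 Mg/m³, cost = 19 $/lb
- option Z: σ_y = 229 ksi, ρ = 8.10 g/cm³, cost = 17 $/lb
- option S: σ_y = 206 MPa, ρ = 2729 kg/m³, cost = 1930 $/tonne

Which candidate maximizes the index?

Convert each candidate to consistent units, then evaluate M:
  option G: σ_y = 241.3 MPa, ρ = 1845 kg/m³, cost = 586.0 $/kg
  option A: σ_y = 965.0 MPa, ρ = 7810 kg/m³, cost = 1.800 $/kg
  option L: σ_y = 456.0 MPa, ρ = 10300 kg/m³, cost = 41.89 $/kg
  option Z: σ_y = 1579 MPa, ρ = 8100 kg/m³, cost = 37.48 $/kg
  option S: σ_y = 206.0 MPa, ρ = 2729 kg/m³, cost = 1.930 $/kg
  option A: M = 68.6 kN·m per $
  option S: M = 39.1 kN·m per $
  option Z: M = 5.20 kN·m per $
  option L: M = 1.06 kN·m per $
  option G: M = 0.223 kN·m per $
Option A has the largest M.

option A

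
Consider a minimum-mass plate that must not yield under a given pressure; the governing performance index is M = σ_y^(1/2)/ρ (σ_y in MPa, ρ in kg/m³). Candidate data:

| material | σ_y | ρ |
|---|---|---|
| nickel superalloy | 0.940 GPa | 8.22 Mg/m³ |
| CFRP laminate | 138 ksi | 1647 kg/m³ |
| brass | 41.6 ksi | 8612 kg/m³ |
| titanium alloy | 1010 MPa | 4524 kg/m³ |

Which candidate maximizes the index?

Convert each candidate to consistent units, then evaluate M:
  nickel superalloy: σ_y = 940.0 MPa, ρ = 8220 kg/m³
  CFRP laminate: σ_y = 951.5 MPa, ρ = 1647 kg/m³
  brass: σ_y = 286.8 MPa, ρ = 8612 kg/m³
  titanium alloy: σ_y = 1010 MPa, ρ = 4524 kg/m³
  CFRP laminate: M = 18.7×10⁻³
  titanium alloy: M = 7.02×10⁻³
  nickel superalloy: M = 3.73×10⁻³
  brass: M = 1.97×10⁻³
Highest index: CFRP laminate.

CFRP laminate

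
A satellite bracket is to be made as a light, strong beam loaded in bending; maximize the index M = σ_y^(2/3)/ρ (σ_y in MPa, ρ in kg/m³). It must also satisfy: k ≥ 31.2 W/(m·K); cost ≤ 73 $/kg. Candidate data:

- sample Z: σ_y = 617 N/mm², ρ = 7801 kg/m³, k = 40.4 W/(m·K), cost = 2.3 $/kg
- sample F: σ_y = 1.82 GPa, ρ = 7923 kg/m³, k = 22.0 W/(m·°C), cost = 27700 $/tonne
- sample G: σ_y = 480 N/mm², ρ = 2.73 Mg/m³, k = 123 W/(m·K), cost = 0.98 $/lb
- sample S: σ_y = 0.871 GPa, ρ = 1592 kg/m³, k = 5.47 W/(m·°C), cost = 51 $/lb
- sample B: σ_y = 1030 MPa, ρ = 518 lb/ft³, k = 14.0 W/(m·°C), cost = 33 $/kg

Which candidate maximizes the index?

Screen on constraints: k ≥ 31.2 W/(m·K); cost ≤ 73 $/kg. Survivors: sample Z, sample G.
After converting to SI:
  sample Z: σ_y = 617.0 MPa, ρ = 7801 kg/m³
  sample G: σ_y = 480.0 MPa, ρ = 2730 kg/m³
  sample G: M = 22.5×10⁻³
  sample Z: M = 9.29×10⁻³
The maximum is for sample G.

sample G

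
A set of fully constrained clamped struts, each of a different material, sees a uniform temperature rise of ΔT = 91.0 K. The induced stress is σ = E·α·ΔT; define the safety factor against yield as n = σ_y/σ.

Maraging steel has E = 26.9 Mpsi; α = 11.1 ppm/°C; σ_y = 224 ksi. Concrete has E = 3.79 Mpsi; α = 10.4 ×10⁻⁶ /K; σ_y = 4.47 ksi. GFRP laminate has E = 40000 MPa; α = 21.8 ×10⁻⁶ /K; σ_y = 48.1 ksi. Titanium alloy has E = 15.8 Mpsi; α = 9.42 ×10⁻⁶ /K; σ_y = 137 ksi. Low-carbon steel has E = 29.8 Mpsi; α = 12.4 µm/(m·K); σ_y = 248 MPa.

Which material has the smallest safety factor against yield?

low-carbon steel

Converting E to GPa, α to ×10⁻⁶/K, σ_y to MPa, then σ and n for each:
  maraging steel: E = 185.5, α = 11.1, σ_y = 1544 → σ = 187 MPa, n = 8.24
  concrete: E = 26.13, α = 10.4, σ_y = 30.82 → σ = 24.7 MPa, n = 1.25
  GFRP laminate: E = 40.00, α = 21.8, σ_y = 331.6 → σ = 79.4 MPa, n = 4.18
  titanium alloy: E = 108.9, α = 9.42, σ_y = 944.6 → σ = 93.4 MPa, n = 10.1
  low-carbon steel: E = 205.5, α = 12.4, σ_y = 248.0 → σ = 232 MPa, n = 1.07
The minimum is low-carbon steel at n = 1.07.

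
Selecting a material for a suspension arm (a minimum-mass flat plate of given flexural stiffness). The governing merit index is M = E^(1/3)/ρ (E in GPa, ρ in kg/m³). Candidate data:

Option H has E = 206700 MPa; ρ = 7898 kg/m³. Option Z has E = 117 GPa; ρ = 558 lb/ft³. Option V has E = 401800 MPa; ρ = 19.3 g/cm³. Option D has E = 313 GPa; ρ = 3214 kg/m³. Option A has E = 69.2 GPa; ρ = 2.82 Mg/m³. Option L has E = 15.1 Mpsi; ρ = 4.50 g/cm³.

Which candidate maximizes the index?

In SI units:
  option H: E = 206.7 GPa, ρ = 7898 kg/m³
  option Z: E = 117.0 GPa, ρ = 8938 kg/m³
  option V: E = 401.8 GPa, ρ = 19300 kg/m³
  option D: E = 313.0 GPa, ρ = 3214 kg/m³
  option A: E = 69.20 GPa, ρ = 2820 kg/m³
  option L: E = 104.1 GPa, ρ = 4500 kg/m³
  option D: M = 2.11×10⁻³
  option A: M = 1.46×10⁻³
  option L: M = 1.05×10⁻³
  option H: M = 0.749×10⁻³
  option Z: M = 0.547×10⁻³
  option V: M = 0.382×10⁻³
Option D has the largest M.

option D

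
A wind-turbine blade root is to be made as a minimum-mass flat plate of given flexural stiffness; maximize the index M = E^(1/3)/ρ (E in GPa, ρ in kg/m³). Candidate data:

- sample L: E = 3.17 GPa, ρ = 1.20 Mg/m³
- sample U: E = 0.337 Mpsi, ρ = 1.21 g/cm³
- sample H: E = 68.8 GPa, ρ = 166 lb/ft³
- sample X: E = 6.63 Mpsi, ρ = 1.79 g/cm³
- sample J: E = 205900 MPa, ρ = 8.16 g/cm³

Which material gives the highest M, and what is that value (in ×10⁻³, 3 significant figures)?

sample X, M = 2.00×10⁻³

Putting every candidate on a common basis:
  sample L: E = 3.170 GPa, ρ = 1200 kg/m³
  sample U: E = 2.324 GPa, ρ = 1210 kg/m³
  sample H: E = 68.80 GPa, ρ = 2659 kg/m³
  sample X: E = 45.71 GPa, ρ = 1790 kg/m³
  sample J: E = 205.9 GPa, ρ = 8160 kg/m³
  sample X: M = 2.00×10⁻³
  sample H: M = 1.54×10⁻³
  sample L: M = 1.22×10⁻³
  sample U: M = 1.09×10⁻³
  sample J: M = 0.724×10⁻³
Sample X ranks first.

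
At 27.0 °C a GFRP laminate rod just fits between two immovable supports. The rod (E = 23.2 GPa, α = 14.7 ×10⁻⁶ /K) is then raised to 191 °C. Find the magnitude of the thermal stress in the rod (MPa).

55.9 MPa

ΔT = 164.0 K. Constrained thermal stress σ = E·α·ΔT = 23.20×10³ MPa × 14.7×10⁻⁶ × 164.0 = 55.9 MPa (compressive).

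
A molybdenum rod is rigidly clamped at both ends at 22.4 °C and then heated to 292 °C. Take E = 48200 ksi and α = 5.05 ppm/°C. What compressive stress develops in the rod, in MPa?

E = 48200 ksi = 332.3 GPa.
ΔT = 269.6 K. Constrained thermal stress σ = E·α·ΔT = 332.3×10³ MPa × 5.05×10⁻⁶ × 269.6 = 452 MPa (compressive).

452 MPa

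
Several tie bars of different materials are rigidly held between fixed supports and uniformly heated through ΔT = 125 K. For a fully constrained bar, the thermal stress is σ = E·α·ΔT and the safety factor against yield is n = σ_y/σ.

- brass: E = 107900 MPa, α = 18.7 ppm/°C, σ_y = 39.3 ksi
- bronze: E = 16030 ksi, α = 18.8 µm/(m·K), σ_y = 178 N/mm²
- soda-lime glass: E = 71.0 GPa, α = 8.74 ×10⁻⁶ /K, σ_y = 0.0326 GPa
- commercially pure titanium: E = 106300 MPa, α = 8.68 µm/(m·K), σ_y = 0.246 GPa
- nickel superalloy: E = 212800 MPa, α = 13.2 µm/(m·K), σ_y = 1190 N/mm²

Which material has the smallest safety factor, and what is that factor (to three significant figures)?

soda-lime glass, n = 0.420

Converting E to GPa, α to ×10⁻⁶/K, σ_y to MPa, then σ and n for each:
  brass: E = 107.9, α = 18.7, σ_y = 271.0 → σ = 252 MPa, n = 1.07
  bronze: E = 110.5, α = 18.8, σ_y = 178.0 → σ = 260 MPa, n = 0.685
  soda-lime glass: E = 71.00, α = 8.74, σ_y = 32.60 → σ = 77.6 MPa, n = 0.420
  commercially pure titanium: E = 106.3, α = 8.68, σ_y = 246.0 → σ = 115 MPa, n = 2.13
  nickel superalloy: E = 212.8, α = 13.2, σ_y = 1190 → σ = 351 MPa, n = 3.39
Smallest n: soda-lime glass with n = 0.420.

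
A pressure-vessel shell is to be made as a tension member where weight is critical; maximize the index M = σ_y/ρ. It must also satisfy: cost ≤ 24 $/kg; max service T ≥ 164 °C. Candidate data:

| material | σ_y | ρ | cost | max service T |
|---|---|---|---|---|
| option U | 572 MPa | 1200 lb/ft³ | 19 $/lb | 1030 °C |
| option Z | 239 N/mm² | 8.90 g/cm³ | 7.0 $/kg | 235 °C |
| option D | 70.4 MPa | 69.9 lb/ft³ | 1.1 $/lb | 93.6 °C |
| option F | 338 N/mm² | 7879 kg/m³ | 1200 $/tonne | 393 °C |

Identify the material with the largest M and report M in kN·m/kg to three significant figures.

Screen on constraints: cost ≤ 24 $/kg; max service T ≥ 164 °C. Survivors: option Z, option F.
After converting to SI:
  option Z: σ_y = 239.0 MPa, ρ = 8900 kg/m³
  option F: σ_y = 338.0 MPa, ρ = 7879 kg/m³
  option F: M = 42.9 kN·m/kg
  option Z: M = 26.9 kN·m/kg
The maximum is for option F.

option F, M = 42.9 kN·m/kg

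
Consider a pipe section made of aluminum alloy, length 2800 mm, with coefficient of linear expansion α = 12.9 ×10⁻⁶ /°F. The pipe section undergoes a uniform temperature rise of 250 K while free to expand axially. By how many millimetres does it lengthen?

Convert α: 12.9×10⁻⁶/°F × (9/5) = 23.2×10⁻⁶/K.
ΔL = α·L₀·ΔT = 23.2×10⁻⁶ × 2800 mm × 250.0 K = 16.3 mm.

16.3 mm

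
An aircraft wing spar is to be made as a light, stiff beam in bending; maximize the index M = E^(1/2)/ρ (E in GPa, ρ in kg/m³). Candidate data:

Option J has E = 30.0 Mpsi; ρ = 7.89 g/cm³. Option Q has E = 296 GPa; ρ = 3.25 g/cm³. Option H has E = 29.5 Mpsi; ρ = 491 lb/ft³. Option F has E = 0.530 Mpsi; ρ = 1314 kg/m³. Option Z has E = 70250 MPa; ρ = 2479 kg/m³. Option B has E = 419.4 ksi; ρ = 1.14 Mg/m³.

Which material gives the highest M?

After converting to SI:
  option J: E = 206.8 GPa, ρ = 7890 kg/m³
  option Q: E = 296.0 GPa, ρ = 3250 kg/m³
  option H: E = 203.4 GPa, ρ = 7865 kg/m³
  option F: E = 3.654 GPa, ρ = 1314 kg/m³
  option Z: E = 70.25 GPa, ρ = 2479 kg/m³
  option B: E = 2.892 GPa, ρ = 1140 kg/m³
  option Q: M = 5.29×10⁻³
  option Z: M = 3.38×10⁻³
  option J: M = 1.82×10⁻³
  option H: M = 1.81×10⁻³
  option B: M = 1.49×10⁻³
  option F: M = 1.45×10⁻³
Option Q ranks first.

option Q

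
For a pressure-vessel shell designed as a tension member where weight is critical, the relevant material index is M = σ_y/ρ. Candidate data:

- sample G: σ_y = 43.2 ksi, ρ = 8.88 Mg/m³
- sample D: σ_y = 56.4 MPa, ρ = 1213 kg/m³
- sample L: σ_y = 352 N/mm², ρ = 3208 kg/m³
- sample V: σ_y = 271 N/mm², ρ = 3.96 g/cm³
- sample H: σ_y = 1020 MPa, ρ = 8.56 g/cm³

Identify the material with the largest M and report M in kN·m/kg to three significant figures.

Convert each candidate to consistent units, then evaluate M:
  sample G: σ_y = 297.9 MPa, ρ = 8880 kg/m³
  sample D: σ_y = 56.40 MPa, ρ = 1213 kg/m³
  sample L: σ_y = 352.0 MPa, ρ = 3208 kg/m³
  sample V: σ_y = 271.0 MPa, ρ = 3960 kg/m³
  sample H: σ_y = 1020 MPa, ρ = 8560 kg/m³
  sample H: M = 119 kN·m/kg
  sample L: M = 110 kN·m/kg
  sample V: M = 68.4 kN·m/kg
  sample D: M = 46.5 kN·m/kg
  sample G: M = 33.5 kN·m/kg
Highest index: sample H.

sample H, M = 119 kN·m/kg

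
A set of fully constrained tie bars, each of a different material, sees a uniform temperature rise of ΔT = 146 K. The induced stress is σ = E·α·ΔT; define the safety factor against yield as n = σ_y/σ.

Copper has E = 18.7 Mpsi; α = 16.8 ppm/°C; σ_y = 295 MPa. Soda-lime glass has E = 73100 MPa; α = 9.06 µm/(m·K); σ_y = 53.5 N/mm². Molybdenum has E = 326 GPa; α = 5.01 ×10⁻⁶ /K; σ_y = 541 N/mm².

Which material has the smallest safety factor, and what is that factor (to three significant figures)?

In consistent units (E in GPa, α in ×10⁻⁶/K, σ_y in MPa):
  copper: E = 128.9, α = 16.8, σ_y = 295.0 → σ = 316 MPa, n = 0.933
  soda-lime glass: E = 73.10, α = 9.06, σ_y = 53.50 → σ = 96.7 MPa, n = 0.553
  molybdenum: E = 326.0, α = 5.01, σ_y = 541.0 → σ = 238 MPa, n = 2.27
The minimum is soda-lime glass at n = 0.553.

soda-lime glass, n = 0.553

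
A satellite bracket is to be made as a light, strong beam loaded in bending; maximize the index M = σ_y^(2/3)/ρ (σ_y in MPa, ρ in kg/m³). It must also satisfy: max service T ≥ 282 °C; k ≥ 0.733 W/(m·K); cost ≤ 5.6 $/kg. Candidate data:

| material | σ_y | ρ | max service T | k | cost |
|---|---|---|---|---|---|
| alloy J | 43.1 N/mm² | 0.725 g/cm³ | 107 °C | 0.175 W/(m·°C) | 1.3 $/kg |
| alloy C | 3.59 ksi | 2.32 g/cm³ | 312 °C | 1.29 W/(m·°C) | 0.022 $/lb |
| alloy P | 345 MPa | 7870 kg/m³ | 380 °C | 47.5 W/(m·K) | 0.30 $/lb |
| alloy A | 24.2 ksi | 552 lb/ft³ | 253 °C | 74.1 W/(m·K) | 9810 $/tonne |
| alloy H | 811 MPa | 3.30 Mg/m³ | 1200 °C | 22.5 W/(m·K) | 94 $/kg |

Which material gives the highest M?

alloy P

Screen on constraints: max service T ≥ 282 °C; k ≥ 0.733 W/(m·K); cost ≤ 5.6 $/kg. Survivors: alloy C, alloy P.
After converting to SI:
  alloy C: σ_y = 24.75 MPa, ρ = 2320 kg/m³
  alloy P: σ_y = 345.0 MPa, ρ = 7870 kg/m³
  alloy P: M = 6.25×10⁻³
  alloy C: M = 3.66×10⁻³
The maximum is for alloy P.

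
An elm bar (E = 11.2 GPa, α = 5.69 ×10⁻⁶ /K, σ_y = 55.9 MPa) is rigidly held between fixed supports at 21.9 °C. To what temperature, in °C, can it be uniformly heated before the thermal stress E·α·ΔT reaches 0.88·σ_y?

E·α·ΔT = 49.19 MPa ⇒ ΔT = 49.19 / (11.20×10³ × 5.69×10⁻⁶) = 771.9 K.
T = 21.9 + 771.9 = 793.8 °C.

794 °C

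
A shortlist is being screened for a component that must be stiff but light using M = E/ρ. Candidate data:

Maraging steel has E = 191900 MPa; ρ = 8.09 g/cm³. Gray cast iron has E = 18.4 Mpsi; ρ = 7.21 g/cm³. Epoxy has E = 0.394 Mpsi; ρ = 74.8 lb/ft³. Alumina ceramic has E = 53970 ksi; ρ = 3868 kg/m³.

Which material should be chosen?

In SI units:
  maraging steel: E = 191.9 GPa, ρ = 8090 kg/m³
  gray cast iron: E = 126.9 GPa, ρ = 7210 kg/m³
  epoxy: E = 2.717 GPa, ρ = 1198 kg/m³
  alumina ceramic: E = 372.1 GPa, ρ = 3868 kg/m³
  alumina ceramic: M = 96.2 MN·m/kg
  maraging steel: M = 23.7 MN·m/kg
  gray cast iron: M = 17.6 MN·m/kg
  epoxy: M = 2.27 MN·m/kg
The maximum is for alumina ceramic.

alumina ceramic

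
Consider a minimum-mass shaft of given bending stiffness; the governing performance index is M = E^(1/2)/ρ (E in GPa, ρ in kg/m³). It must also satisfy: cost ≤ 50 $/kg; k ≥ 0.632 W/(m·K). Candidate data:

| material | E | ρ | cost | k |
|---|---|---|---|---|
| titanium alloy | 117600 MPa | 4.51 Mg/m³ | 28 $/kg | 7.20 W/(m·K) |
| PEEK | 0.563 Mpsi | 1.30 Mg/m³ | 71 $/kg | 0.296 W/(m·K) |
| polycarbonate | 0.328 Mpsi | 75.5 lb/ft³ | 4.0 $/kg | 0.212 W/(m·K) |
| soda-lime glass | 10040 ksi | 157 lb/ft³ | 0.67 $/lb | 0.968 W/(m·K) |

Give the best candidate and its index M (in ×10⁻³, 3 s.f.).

soda-lime glass, M = 3.31×10⁻³

Screen on constraints: cost ≤ 50 $/kg; k ≥ 0.632 W/(m·K). Survivors: titanium alloy, soda-lime glass.
In SI units:
  titanium alloy: E = 117.6 GPa, ρ = 4510 kg/m³
  soda-lime glass: E = 69.22 GPa, ρ = 2515 kg/m³
  soda-lime glass: M = 3.31×10⁻³
  titanium alloy: M = 2.40×10⁻³
Soda-lime glass has the largest M.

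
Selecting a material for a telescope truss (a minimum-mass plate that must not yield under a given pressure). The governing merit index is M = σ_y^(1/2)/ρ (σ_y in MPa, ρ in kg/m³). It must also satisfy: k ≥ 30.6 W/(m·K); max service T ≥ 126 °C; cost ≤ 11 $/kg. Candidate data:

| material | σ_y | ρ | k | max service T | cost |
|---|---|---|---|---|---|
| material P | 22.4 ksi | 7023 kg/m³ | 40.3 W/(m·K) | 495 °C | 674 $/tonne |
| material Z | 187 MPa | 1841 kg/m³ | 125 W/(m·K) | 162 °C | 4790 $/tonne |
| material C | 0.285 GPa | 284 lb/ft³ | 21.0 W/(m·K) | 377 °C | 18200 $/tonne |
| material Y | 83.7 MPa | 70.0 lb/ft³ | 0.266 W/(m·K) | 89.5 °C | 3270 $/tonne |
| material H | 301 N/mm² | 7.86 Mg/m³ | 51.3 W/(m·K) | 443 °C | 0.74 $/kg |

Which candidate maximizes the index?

Screen on constraints: k ≥ 30.6 W/(m·K); max service T ≥ 126 °C; cost ≤ 11 $/kg. Survivors: material P, material Z, material H.
In SI units:
  material P: σ_y = 154.4 MPa, ρ = 7023 kg/m³
  material Z: σ_y = 187.0 MPa, ρ = 1841 kg/m³
  material H: σ_y = 301.0 MPa, ρ = 7860 kg/m³
  material Z: M = 7.43×10⁻³
  material H: M = 2.21×10⁻³
  material P: M = 1.77×10⁻³
Material Z ranks first.

material Z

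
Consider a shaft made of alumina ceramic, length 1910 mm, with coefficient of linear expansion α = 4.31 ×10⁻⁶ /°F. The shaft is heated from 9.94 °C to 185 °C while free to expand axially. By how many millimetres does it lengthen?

2.59 mm

Convert α: 4.31×10⁻⁶/°F × (9/5) = 7.76×10⁻⁶/K.
ΔT = 185 − 9.94 = 175.1 K.
ΔL = α·L₀·ΔT = 7.76×10⁻⁶ × 1910 mm × 175.1 K = 2.59 mm.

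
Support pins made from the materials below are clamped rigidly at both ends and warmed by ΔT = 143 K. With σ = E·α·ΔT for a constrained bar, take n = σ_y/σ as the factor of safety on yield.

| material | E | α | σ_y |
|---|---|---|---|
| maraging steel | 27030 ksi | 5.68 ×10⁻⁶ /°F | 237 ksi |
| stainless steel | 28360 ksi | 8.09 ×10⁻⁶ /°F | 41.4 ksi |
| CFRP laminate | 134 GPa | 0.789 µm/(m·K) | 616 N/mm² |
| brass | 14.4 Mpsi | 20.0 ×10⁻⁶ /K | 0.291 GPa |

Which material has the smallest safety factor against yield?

stainless steel

With everything in SI (GPa, ×10⁻⁶/K, MPa):
  maraging steel: E = 186.4, α = 10.2, σ_y = 1634 → σ = 272 MPa, n = 6.00
  stainless steel: E = 195.5, α = 14.6, σ_y = 285.4 → σ = 407 MPa, n = 0.701
  CFRP laminate: E = 134.0, α = 0.789, σ_y = 616.0 → σ = 15.1 MPa, n = 40.7
  brass: E = 99.28, α = 20.0, σ_y = 291.0 → σ = 284 MPa, n = 1.02
Smallest n: stainless steel with n = 0.701.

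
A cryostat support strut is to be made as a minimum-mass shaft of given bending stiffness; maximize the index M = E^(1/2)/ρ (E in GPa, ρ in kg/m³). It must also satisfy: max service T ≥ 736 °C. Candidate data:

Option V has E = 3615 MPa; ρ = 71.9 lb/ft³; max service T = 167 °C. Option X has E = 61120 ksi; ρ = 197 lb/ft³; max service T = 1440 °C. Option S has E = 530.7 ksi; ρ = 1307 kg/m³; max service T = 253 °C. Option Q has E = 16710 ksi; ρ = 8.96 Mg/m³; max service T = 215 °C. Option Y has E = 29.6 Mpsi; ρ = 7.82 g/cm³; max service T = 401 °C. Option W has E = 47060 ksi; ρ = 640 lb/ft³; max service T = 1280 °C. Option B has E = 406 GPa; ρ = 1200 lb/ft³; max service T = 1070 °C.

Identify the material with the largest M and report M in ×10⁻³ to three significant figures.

option X, M = 6.51×10⁻³

Screen on constraints: max service T ≥ 736 °C. Survivors: option X, option W, option B.
Normalizing units and computing the index:
  option X: E = 421.4 GPa, ρ = 3156 kg/m³
  option W: E = 324.5 GPa, ρ = 10250 kg/m³
  option B: E = 406.0 GPa, ρ = 19220 kg/m³
  option X: M = 6.51×10⁻³
  option W: M = 1.76×10⁻³
  option B: M = 1.05×10⁻³
Highest index: option X.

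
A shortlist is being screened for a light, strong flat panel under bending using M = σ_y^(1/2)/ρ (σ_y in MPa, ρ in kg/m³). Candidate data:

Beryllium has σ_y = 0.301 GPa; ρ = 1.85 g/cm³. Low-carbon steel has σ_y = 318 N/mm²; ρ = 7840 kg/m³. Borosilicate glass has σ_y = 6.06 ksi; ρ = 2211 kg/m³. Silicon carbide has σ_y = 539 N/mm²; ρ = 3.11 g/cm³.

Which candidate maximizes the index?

Normalizing units and computing the index:
  beryllium: σ_y = 301.0 MPa, ρ = 1850 kg/m³
  low-carbon steel: σ_y = 318.0 MPa, ρ = 7840 kg/m³
  borosilicate glass: σ_y = 41.78 MPa, ρ = 2211 kg/m³
  silicon carbide: σ_y = 539.0 MPa, ρ = 3110 kg/m³
  beryllium: M = 9.38×10⁻³
  silicon carbide: M = 7.47×10⁻³
  borosilicate glass: M = 2.92×10⁻³
  low-carbon steel: M = 2.27×10⁻³
Highest index: beryllium.

beryllium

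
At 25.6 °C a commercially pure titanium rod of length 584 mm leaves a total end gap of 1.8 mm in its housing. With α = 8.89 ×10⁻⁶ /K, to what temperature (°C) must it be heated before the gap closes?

372 °C

α·L₀·ΔT = 1.8 mm ⇒ ΔT = 1.8 / (8.89×10⁻⁶ × 584.0) = 346.7 K.
T = 25.6 + 346.7 = 372.3 °C.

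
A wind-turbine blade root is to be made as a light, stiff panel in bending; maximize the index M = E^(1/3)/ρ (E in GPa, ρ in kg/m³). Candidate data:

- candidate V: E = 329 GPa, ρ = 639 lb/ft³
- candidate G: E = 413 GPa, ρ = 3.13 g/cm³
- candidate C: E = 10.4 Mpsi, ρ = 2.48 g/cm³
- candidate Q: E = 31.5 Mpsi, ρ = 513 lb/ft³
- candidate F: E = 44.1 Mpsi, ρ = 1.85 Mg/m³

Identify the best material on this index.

candidate F

Putting every candidate on a common basis:
  candidate V: E = 329.0 GPa, ρ = 10240 kg/m³
  candidate G: E = 413.0 GPa, ρ = 3130 kg/m³
  candidate C: E = 71.71 GPa, ρ = 2480 kg/m³
  candidate Q: E = 217.2 GPa, ρ = 8217 kg/m³
  candidate F: E = 304.1 GPa, ρ = 1850 kg/m³
  candidate F: M = 3.63×10⁻³
  candidate G: M = 2.38×10⁻³
  candidate C: M = 1.68×10⁻³
  candidate Q: M = 0.731×10⁻³
  candidate V: M = 0.674×10⁻³
Candidate F has the largest M.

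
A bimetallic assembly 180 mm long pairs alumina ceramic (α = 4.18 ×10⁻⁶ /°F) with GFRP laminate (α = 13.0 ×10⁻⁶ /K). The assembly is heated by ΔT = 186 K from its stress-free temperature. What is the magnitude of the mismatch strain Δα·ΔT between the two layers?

1.02×10⁻³

alumina ceramic: α = 4.18×10⁻⁶/°F × 9/5 = 7.52×10⁻⁶/K.
Δα = |7.52 − 13.0|×10⁻⁶/K = 5.48×10⁻⁶/K.
Mismatch strain = Δα·ΔT = 5.48×10⁻⁶ × 186.0 = 1.02×10⁻³.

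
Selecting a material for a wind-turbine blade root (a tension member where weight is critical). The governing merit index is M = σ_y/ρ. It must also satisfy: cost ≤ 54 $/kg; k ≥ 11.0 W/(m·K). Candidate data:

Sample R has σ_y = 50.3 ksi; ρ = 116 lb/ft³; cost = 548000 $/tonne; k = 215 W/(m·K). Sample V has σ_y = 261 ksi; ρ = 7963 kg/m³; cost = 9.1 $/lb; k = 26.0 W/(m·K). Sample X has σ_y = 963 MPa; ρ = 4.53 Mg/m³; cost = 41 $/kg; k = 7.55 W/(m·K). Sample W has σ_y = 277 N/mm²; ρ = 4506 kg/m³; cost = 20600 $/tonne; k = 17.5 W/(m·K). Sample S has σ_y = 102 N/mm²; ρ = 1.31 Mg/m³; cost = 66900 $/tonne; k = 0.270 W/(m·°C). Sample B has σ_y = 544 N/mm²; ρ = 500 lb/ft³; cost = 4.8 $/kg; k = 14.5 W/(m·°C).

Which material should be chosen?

sample V

Screen on constraints: cost ≤ 54 $/kg; k ≥ 11.0 W/(m·K). Survivors: sample V, sample W, sample B.
Normalizing units and computing the index:
  sample V: σ_y = 1800 MPa, ρ = 7963 kg/m³
  sample W: σ_y = 277.0 MPa, ρ = 4506 kg/m³
  sample B: σ_y = 544.0 MPa, ρ = 8009 kg/m³
  sample V: M = 226 kN·m/kg
  sample B: M = 67.9 kN·m/kg
  sample W: M = 61.5 kN·m/kg
Highest index: sample V.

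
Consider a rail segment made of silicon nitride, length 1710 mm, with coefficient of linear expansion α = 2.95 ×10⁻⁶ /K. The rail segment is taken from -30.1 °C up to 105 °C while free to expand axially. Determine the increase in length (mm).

ΔT = 105 − (-30.1) = 135.1 K.
ΔL = α·L₀·ΔT = 2.95×10⁻⁶ × 1710 mm × 135.1 K = 0.682 mm.

0.682 mm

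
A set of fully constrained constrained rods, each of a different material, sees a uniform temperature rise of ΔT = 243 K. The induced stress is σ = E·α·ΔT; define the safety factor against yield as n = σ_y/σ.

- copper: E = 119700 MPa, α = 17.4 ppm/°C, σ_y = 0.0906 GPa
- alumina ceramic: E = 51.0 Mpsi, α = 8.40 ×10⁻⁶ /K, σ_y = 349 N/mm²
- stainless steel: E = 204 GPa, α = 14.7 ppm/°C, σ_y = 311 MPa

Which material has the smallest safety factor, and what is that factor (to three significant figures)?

copper, n = 0.179

In consistent units (E in GPa, α in ×10⁻⁶/K, σ_y in MPa):
  copper: E = 119.7, α = 17.4, σ_y = 90.60 → σ = 506 MPa, n = 0.179
  alumina ceramic: E = 351.6, α = 8.40, σ_y = 349.0 → σ = 718 MPa, n = 0.486
  stainless steel: E = 204.0, α = 14.7, σ_y = 311.0 → σ = 729 MPa, n = 0.427
Copper has the lowest safety factor, n = 0.179.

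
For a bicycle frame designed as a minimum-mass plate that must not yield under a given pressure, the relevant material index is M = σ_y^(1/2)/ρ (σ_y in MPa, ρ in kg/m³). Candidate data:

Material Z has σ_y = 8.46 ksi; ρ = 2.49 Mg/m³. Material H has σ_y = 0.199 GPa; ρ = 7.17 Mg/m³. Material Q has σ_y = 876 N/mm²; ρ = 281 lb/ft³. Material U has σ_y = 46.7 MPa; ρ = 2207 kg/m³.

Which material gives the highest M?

Putting every candidate on a common basis:
  material Z: σ_y = 58.33 MPa, ρ = 2490 kg/m³
  material H: σ_y = 199.0 MPa, ρ = 7170 kg/m³
  material Q: σ_y = 876.0 MPa, ρ = 4501 kg/m³
  material U: σ_y = 46.70 MPa, ρ = 2207 kg/m³
  material Q: M = 6.58×10⁻³
  material U: M = 3.10×10⁻³
  material Z: M = 3.07×10⁻³
  material H: M = 1.97×10⁻³
Material Q ranks first.

material Q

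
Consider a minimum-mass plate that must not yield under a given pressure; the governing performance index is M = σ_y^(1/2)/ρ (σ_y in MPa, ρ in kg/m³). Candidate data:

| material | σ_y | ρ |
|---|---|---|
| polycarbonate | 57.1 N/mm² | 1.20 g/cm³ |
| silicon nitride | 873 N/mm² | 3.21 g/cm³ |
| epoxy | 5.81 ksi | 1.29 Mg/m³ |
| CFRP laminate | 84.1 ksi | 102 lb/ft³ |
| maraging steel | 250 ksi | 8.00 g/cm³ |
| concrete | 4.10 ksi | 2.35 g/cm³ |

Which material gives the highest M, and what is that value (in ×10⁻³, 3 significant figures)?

Convert each candidate to consistent units, then evaluate M:
  polycarbonate: σ_y = 57.10 MPa, ρ = 1200 kg/m³
  silicon nitride: σ_y = 873.0 MPa, ρ = 3210 kg/m³
  epoxy: σ_y = 40.06 MPa, ρ = 1290 kg/m³
  CFRP laminate: σ_y = 579.8 MPa, ρ = 1634 kg/m³
  maraging steel: σ_y = 1724 MPa, ρ = 8000 kg/m³
  concrete: σ_y = 28.27 MPa, ρ = 2350 kg/m³
  CFRP laminate: M = 14.7×10⁻³
  silicon nitride: M = 9.20×10⁻³
  polycarbonate: M = 6.30×10⁻³
  maraging steel: M = 5.19×10⁻³
  epoxy: M = 4.91×10⁻³
  concrete: M = 2.26×10⁻³
CFRP laminate has the largest M.

CFRP laminate, M = 14.7×10⁻³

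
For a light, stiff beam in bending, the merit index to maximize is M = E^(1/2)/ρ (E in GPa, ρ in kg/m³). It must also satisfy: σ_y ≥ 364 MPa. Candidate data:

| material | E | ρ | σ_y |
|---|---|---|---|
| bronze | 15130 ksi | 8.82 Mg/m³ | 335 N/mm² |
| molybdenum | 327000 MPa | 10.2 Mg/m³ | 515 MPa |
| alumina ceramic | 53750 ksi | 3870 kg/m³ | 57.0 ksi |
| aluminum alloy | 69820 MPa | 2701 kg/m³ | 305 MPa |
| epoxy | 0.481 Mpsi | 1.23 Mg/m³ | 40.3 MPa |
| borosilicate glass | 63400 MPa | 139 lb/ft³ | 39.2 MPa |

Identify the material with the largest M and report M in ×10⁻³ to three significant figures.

Screen on constraints: σ_y ≥ 364 MPa. Survivors: molybdenum, alumina ceramic.
After converting to SI:
  molybdenum: E = 327.0 GPa, ρ = 10200 kg/m³
  alumina ceramic: E = 370.6 GPa, ρ = 3870 kg/m³
  alumina ceramic: M = 4.97×10⁻³
  molybdenum: M = 1.77×10⁻³
Highest index: alumina ceramic.

alumina ceramic, M = 4.97×10⁻³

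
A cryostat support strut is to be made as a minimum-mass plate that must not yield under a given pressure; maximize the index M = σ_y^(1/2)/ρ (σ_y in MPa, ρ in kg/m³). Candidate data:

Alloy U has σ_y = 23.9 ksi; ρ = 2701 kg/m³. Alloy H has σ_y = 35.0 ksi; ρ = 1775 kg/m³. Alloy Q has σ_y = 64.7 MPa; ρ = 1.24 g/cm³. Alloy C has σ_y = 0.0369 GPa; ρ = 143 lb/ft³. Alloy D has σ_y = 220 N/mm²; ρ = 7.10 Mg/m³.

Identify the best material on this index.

alloy H

Convert each candidate to consistent units, then evaluate M:
  alloy U: σ_y = 164.8 MPa, ρ = 2701 kg/m³
  alloy H: σ_y = 241.3 MPa, ρ = 1775 kg/m³
  alloy Q: σ_y = 64.70 MPa, ρ = 1240 kg/m³
  alloy C: σ_y = 36.90 MPa, ρ = 2291 kg/m³
  alloy D: σ_y = 220.0 MPa, ρ = 7100 kg/m³
  alloy H: M = 8.75×10⁻³
  alloy Q: M = 6.49×10⁻³
  alloy U: M = 4.75×10⁻³
  alloy C: M = 2.65×10⁻³
  alloy D: M = 2.09×10⁻³
Highest index: alloy H.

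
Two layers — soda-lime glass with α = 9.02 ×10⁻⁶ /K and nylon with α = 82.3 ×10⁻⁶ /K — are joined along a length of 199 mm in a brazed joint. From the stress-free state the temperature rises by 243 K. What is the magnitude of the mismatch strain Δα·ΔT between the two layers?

0.0178

Δα = |9.02 − 82.3|×10⁻⁶/K = 73.3×10⁻⁶/K.
Mismatch strain = Δα·ΔT = 73.3×10⁻⁶ × 243.0 = 0.0178.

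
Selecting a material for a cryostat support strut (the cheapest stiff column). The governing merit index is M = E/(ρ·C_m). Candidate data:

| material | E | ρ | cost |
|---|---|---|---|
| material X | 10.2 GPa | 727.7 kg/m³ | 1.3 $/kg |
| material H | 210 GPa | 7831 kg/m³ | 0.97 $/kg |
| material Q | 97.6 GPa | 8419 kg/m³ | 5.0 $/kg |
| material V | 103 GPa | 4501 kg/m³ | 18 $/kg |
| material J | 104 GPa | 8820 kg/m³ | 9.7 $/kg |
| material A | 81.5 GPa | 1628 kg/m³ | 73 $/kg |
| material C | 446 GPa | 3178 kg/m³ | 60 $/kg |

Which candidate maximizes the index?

material H

Evaluate M for each candidate:
  material H: M = 27.6 MN·m per $
  material X: M = 10.8 MN·m per $
  material C: M = 2.34 MN·m per $
  material Q: M = 2.32 MN·m per $
  material V: M = 1.27 MN·m per $
  material J: M = 1.22 MN·m per $
  material A: M = 0.686 MN·m per $
Material H ranks first.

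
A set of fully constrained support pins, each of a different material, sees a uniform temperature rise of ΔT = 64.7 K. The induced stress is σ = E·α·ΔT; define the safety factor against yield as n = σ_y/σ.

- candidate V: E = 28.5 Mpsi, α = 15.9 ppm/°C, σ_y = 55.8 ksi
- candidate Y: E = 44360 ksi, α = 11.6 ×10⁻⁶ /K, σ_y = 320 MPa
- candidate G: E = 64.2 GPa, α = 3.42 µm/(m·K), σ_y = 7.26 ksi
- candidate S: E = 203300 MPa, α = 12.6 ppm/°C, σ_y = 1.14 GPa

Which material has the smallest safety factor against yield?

candidate Y

Converting E to GPa, α to ×10⁻⁶/K, σ_y to MPa, then σ and n for each:
  candidate V: E = 196.5, α = 15.9, σ_y = 384.7 → σ = 202 MPa, n = 1.90
  candidate Y: E = 305.9, α = 11.6, σ_y = 320.0 → σ = 230 MPa, n = 1.39
  candidate G: E = 64.20, α = 3.42, σ_y = 50.06 → σ = 14.2 MPa, n = 3.52
  candidate S: E = 203.3, α = 12.6, σ_y = 1140 → σ = 166 MPa, n = 6.88
Candidate Y has the lowest safety factor, n = 1.39.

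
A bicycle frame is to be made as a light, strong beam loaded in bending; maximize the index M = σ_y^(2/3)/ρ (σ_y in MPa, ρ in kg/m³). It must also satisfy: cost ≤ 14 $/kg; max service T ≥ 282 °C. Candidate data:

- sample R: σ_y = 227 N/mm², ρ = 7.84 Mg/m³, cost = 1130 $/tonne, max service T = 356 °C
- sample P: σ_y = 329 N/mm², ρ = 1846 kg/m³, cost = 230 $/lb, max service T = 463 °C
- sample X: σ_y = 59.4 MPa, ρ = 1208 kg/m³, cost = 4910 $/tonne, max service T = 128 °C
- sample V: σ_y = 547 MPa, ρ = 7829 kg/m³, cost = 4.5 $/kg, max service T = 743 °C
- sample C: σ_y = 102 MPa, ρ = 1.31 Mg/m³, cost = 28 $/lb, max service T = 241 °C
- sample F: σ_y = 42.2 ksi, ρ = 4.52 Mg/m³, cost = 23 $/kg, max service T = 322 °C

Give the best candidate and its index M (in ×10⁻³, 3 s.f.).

Screen on constraints: cost ≤ 14 $/kg; max service T ≥ 282 °C. Survivors: sample R, sample V.
Normalizing units and computing the index:
  sample R: σ_y = 227.0 MPa, ρ = 7840 kg/m³
  sample V: σ_y = 547.0 MPa, ρ = 7829 kg/m³
  sample V: M = 8.54×10⁻³
  sample R: M = 4.75×10⁻³
Sample V has the largest M.

sample V, M = 8.54×10⁻³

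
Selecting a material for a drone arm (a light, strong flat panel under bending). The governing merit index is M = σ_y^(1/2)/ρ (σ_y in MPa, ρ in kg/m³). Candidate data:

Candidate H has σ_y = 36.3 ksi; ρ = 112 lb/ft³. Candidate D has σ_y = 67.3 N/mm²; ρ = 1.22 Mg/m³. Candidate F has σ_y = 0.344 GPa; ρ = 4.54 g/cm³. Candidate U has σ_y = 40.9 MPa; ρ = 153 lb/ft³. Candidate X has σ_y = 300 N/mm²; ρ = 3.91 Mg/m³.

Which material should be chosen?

candidate H

Convert each candidate to consistent units, then evaluate M:
  candidate H: σ_y = 250.3 MPa, ρ = 1794 kg/m³
  candidate D: σ_y = 67.30 MPa, ρ = 1220 kg/m³
  candidate F: σ_y = 344.0 MPa, ρ = 4540 kg/m³
  candidate U: σ_y = 40.90 MPa, ρ = 2451 kg/m³
  candidate X: σ_y = 300.0 MPa, ρ = 3910 kg/m³
  candidate H: M = 8.82×10⁻³
  candidate D: M = 6.72×10⁻³
  candidate X: M = 4.43×10⁻³
  candidate F: M = 4.09×10⁻³
  candidate U: M = 2.61×10⁻³
The maximum is for candidate H.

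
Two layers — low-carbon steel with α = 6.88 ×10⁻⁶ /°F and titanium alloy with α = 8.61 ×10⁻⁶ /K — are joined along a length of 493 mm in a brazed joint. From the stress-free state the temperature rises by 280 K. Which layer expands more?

low-carbon steel: α = 6.88×10⁻⁶/°F × 9/5 = 12.4×10⁻⁶/K.
α(low-carbon steel) = 12.4×10⁻⁶/K vs α(titanium alloy) = 8.61×10⁻⁶/K.
Higher α expands more for the same ΔT: low-carbon steel.

low-carbon steel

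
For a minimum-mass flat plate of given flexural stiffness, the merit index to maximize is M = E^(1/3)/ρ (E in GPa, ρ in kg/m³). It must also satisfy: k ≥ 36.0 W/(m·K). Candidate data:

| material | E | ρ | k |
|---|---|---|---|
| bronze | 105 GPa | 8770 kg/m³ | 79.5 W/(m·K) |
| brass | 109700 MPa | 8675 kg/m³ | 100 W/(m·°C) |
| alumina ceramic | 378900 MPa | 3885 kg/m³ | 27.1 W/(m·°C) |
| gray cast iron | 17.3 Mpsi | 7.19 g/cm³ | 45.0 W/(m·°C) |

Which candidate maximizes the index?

gray cast iron

Screen on constraints: k ≥ 36.0 W/(m·K). Survivors: bronze, brass, gray cast iron.
Putting every candidate on a common basis:
  bronze: E = 105.0 GPa, ρ = 8770 kg/m³
  brass: E = 109.7 GPa, ρ = 8675 kg/m³
  gray cast iron: E = 119.3 GPa, ρ = 7190 kg/m³
  gray cast iron: M = 0.685×10⁻³
  brass: M = 0.552×10⁻³
  bronze: M = 0.538×10⁻³
Gray cast iron ranks first.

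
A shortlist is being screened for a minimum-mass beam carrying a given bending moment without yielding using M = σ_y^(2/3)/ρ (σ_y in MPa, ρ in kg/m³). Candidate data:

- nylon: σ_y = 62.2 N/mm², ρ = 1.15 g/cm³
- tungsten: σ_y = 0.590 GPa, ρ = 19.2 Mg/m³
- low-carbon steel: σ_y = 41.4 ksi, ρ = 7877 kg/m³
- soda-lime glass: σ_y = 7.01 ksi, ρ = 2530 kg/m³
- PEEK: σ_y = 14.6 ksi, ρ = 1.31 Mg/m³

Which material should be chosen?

Normalizing units and computing the index:
  nylon: σ_y = 62.20 MPa, ρ = 1150 kg/m³
  tungsten: σ_y = 590.0 MPa, ρ = 19200 kg/m³
  low-carbon steel: σ_y = 285.4 MPa, ρ = 7877 kg/m³
  soda-lime glass: σ_y = 48.33 MPa, ρ = 2530 kg/m³
  PEEK: σ_y = 100.7 MPa, ρ = 1310 kg/m³
  PEEK: M = 16.5×10⁻³
  nylon: M = 13.7×10⁻³
  low-carbon steel: M = 5.50×10⁻³
  soda-lime glass: M = 5.24×10⁻³
  tungsten: M = 3.66×10⁻³
Highest index: PEEK.

PEEK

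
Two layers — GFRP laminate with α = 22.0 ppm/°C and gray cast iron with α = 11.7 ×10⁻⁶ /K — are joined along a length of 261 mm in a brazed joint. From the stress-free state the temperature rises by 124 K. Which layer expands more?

α(GFRP laminate) = 22.0×10⁻⁶/K vs α(gray cast iron) = 11.7×10⁻⁶/K.
Higher α expands more for the same ΔT: GFRP laminate.

GFRP laminate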